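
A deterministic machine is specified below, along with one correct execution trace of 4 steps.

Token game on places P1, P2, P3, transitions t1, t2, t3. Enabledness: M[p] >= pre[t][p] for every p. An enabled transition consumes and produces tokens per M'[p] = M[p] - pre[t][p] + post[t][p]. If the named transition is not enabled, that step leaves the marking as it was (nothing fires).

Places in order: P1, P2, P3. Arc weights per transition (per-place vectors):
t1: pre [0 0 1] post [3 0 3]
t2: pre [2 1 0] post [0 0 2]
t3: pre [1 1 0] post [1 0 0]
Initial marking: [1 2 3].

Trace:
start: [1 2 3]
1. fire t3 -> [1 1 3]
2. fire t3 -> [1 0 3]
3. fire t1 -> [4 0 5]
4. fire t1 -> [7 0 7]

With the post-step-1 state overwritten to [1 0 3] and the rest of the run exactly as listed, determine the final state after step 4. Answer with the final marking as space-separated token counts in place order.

7 0 7

state after step 1 := [1 0 3]
2. fire t3 -> [1 0 3]
3. fire t1 -> [4 0 5]
4. fire t1 -> [7 0 7]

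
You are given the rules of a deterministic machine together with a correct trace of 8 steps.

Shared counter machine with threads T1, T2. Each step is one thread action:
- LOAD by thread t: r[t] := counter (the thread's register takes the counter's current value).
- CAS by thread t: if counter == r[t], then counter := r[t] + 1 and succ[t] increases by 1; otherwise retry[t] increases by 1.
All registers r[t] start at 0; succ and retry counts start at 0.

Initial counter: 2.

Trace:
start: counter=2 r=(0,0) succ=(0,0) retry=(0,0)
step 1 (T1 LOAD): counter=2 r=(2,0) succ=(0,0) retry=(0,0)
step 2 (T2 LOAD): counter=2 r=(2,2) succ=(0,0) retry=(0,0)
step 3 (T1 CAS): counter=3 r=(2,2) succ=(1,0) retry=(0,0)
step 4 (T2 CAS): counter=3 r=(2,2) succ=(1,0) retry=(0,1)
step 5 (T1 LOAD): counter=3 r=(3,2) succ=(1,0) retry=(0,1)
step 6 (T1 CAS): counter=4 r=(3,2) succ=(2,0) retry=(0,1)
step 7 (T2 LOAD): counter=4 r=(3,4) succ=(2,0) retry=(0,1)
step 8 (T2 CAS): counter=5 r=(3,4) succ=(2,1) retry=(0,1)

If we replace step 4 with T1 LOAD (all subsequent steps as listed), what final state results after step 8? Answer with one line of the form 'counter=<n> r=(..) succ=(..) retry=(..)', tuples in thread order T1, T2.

counter=5 r=(3,4) succ=(2,1) retry=(0,0)

(re-executing from step 4 with the substitution; state before step 4: counter=3 r=(2,2) succ=(1,0) retry=(0,0))
step 4 (T1 LOAD): counter=3 r=(3,2) succ=(1,0) retry=(0,0)
step 5 (T1 LOAD): counter=3 r=(3,2) succ=(1,0) retry=(0,0)
step 6 (T1 CAS): counter=4 r=(3,2) succ=(2,0) retry=(0,0)
step 7 (T2 LOAD): counter=4 r=(3,4) succ=(2,0) retry=(0,0)
step 8 (T2 CAS): counter=5 r=(3,4) succ=(2,1) retry=(0,0)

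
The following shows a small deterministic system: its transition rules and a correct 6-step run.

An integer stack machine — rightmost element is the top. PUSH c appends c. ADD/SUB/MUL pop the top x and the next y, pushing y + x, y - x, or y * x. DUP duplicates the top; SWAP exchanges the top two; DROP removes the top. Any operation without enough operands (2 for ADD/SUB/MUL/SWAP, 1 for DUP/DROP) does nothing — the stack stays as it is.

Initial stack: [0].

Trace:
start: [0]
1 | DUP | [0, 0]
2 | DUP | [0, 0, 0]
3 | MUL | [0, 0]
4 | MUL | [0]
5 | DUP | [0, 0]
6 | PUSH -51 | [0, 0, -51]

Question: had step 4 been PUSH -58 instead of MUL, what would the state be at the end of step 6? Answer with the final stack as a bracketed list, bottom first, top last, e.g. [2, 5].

[0, 0, -58, -58, -51]

(re-executing from step 4 with the substitution; state before step 4: [0, 0])
4 | PUSH -58 | [0, 0, -58]
5 | DUP | [0, 0, -58, -58]
6 | PUSH -51 | [0, 0, -58, -58, -51]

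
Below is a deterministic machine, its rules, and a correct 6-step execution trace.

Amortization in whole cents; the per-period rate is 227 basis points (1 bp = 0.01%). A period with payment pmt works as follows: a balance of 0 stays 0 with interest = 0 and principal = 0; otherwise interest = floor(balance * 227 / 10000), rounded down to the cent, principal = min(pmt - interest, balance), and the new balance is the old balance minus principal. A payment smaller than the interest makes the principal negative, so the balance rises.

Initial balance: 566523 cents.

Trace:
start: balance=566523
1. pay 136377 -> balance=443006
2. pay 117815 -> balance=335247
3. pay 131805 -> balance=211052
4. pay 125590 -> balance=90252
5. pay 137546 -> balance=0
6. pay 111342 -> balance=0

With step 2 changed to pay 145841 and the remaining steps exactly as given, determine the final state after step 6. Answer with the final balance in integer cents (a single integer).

0

(re-executing from step 2 with the substitution; state before step 2: balance=443006)
2. pay 145841 -> balance=307221
3. pay 131805 -> balance=182389
4. pay 125590 -> balance=60939
5. pay 137546 -> balance=0
6. pay 111342 -> balance=0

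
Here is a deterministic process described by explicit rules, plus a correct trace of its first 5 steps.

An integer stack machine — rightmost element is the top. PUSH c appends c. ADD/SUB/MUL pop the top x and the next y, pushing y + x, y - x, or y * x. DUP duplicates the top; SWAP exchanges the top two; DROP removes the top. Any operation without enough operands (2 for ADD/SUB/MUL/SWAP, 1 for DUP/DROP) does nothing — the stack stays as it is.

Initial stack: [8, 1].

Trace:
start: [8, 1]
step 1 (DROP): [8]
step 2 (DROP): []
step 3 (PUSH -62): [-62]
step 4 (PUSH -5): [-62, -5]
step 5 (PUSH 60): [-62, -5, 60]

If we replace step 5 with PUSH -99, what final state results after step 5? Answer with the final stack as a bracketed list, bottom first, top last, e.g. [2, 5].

(re-executing from step 5 with the substitution; state before step 5: [-62, -5])
step 5 (PUSH -99): [-62, -5, -99]

[-62, -5, -99]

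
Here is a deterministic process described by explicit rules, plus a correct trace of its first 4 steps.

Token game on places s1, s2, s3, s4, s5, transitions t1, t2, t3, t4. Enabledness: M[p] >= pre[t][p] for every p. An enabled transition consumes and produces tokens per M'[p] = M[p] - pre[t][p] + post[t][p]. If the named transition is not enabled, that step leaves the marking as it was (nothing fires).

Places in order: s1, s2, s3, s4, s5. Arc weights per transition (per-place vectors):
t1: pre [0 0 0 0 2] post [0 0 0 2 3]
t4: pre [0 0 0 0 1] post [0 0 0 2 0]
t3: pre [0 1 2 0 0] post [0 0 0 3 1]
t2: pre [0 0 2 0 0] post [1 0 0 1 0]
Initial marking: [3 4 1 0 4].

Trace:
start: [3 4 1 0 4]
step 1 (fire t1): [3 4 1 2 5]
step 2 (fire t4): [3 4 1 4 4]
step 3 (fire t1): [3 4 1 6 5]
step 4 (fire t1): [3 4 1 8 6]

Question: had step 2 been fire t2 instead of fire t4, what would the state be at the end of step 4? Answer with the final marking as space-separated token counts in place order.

3 4 1 6 7

(re-executing from step 2 with the substitution; state before step 2: [3 4 1 2 5])
step 2 (fire t2): [3 4 1 2 5]
step 3 (fire t1): [3 4 1 4 6]
step 4 (fire t1): [3 4 1 6 7]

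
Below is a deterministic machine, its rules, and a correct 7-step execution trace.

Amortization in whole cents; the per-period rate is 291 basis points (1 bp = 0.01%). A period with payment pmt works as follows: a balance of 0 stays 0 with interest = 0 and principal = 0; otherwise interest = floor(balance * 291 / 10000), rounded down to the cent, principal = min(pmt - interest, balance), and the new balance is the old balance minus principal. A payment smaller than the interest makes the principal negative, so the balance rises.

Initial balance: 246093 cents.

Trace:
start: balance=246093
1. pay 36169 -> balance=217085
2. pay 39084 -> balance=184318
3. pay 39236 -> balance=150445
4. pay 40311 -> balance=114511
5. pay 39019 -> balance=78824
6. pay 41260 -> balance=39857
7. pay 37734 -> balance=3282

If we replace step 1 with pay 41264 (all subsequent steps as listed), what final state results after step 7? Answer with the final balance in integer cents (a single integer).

0

(re-executing from step 1 with the substitution; state before step 1: balance=246093)
1. pay 41264 -> balance=211990
2. pay 39084 -> balance=179074
3. pay 39236 -> balance=145049
4. pay 40311 -> balance=108958
5. pay 39019 -> balance=73109
6. pay 41260 -> balance=33976
7. pay 37734 -> balance=0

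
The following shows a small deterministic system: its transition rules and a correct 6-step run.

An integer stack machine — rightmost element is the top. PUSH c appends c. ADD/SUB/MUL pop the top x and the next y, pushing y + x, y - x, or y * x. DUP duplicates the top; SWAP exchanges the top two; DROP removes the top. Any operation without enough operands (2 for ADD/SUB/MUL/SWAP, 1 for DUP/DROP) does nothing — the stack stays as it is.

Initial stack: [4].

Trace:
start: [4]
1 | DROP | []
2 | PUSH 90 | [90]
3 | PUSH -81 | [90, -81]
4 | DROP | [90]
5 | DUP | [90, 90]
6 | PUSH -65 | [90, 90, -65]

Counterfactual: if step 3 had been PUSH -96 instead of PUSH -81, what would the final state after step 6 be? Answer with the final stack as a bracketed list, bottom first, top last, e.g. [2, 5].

[90, 90, -65]

(re-executing from step 3 with the substitution; state before step 3: [90])
3 | PUSH -96 | [90, -96]
4 | DROP | [90]
5 | DUP | [90, 90]
6 | PUSH -65 | [90, 90, -65]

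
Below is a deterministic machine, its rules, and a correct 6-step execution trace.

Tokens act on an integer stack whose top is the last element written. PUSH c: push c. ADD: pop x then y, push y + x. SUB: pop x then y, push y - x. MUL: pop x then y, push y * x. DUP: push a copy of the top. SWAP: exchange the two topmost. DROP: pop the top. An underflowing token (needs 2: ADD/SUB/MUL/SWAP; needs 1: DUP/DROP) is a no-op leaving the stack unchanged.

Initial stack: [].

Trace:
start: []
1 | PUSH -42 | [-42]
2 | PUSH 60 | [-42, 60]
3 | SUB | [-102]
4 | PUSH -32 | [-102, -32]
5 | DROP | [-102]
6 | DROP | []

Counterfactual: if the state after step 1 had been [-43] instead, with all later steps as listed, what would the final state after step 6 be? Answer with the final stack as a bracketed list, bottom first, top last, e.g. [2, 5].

state after step 1 := [-43]
2 | PUSH 60 | [-43, 60]
3 | SUB | [-103]
4 | PUSH -32 | [-103, -32]
5 | DROP | [-103]
6 | DROP | []

[]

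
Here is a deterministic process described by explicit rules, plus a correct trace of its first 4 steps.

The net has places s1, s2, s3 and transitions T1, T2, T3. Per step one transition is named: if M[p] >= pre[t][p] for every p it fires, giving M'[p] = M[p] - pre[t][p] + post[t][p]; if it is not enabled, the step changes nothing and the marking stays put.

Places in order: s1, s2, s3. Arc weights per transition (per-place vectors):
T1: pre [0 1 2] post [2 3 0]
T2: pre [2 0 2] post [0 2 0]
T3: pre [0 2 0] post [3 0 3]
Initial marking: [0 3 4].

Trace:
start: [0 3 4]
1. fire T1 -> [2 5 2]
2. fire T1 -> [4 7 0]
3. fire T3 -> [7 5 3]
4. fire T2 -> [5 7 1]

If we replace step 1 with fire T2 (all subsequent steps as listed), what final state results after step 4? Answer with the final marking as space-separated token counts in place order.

(re-executing from step 1 with the substitution; state before step 1: [0 3 4])
1. fire T2 -> [0 3 4]
2. fire T1 -> [2 5 2]
3. fire T3 -> [5 3 5]
4. fire T2 -> [3 5 3]

3 5 3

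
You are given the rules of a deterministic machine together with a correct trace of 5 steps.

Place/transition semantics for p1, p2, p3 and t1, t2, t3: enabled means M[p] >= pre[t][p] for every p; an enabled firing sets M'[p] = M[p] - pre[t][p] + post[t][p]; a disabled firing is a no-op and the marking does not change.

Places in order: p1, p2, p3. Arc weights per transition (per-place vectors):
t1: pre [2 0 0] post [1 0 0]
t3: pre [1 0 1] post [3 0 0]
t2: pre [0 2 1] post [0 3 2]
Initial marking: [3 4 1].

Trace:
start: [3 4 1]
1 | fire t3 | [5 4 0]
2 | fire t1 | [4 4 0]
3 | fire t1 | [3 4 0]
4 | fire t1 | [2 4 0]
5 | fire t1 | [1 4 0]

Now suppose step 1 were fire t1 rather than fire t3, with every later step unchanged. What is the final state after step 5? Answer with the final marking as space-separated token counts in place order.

(re-executing from step 1 with the substitution; state before step 1: [3 4 1])
1 | fire t1 | [2 4 1]
2 | fire t1 | [1 4 1]
3 | fire t1 | [1 4 1]
4 | fire t1 | [1 4 1]
5 | fire t1 | [1 4 1]

1 4 1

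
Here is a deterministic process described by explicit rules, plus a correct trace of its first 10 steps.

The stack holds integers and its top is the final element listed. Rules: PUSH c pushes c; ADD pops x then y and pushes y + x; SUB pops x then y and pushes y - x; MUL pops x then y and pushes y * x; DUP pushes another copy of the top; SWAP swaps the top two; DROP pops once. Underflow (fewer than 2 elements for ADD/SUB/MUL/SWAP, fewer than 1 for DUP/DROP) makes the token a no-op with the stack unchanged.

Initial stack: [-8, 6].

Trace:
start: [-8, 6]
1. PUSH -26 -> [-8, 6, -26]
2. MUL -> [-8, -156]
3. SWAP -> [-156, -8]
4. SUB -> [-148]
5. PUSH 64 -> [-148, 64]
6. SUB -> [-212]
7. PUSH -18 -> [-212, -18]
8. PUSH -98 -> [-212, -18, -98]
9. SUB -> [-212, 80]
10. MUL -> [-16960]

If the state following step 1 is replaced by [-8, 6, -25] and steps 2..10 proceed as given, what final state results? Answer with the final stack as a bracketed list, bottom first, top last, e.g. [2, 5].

state after step 1 := [-8, 6, -25]
2. MUL -> [-8, -150]
3. SWAP -> [-150, -8]
4. SUB -> [-142]
5. PUSH 64 -> [-142, 64]
6. SUB -> [-206]
7. PUSH -18 -> [-206, -18]
8. PUSH -98 -> [-206, -18, -98]
9. SUB -> [-206, 80]
10. MUL -> [-16480]

[-16480]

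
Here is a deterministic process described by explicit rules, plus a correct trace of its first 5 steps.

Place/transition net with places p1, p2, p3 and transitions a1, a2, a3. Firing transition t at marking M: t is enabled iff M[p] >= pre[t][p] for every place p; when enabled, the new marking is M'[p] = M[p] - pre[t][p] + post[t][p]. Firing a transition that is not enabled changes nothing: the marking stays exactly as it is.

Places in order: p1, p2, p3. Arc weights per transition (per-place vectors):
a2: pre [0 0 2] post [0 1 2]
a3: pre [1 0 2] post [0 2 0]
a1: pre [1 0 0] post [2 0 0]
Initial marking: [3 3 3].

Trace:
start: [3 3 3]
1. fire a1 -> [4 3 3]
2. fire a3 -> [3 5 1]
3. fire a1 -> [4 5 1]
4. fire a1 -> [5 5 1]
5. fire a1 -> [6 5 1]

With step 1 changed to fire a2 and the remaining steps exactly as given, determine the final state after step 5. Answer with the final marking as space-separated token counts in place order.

(re-executing from step 1 with the substitution; state before step 1: [3 3 3])
1. fire a2 -> [3 4 3]
2. fire a3 -> [2 6 1]
3. fire a1 -> [3 6 1]
4. fire a1 -> [4 6 1]
5. fire a1 -> [5 6 1]

5 6 1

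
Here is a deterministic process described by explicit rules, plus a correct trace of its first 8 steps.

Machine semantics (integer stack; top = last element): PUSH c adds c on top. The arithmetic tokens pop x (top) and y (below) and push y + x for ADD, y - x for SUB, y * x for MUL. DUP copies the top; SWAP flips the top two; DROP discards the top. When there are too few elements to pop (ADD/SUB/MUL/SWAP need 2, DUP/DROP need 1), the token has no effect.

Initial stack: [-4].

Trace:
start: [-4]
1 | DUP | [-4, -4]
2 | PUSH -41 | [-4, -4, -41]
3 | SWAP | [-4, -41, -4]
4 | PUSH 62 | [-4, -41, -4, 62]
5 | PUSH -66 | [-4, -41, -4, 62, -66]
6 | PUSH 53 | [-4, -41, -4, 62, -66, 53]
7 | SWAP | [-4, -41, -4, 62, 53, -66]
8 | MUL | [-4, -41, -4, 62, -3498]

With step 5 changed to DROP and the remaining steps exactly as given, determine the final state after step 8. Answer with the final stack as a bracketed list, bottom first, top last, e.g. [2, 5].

[-4, -41, -212]

(re-executing from step 5 with the substitution; state before step 5: [-4, -41, -4, 62])
5 | DROP | [-4, -41, -4]
6 | PUSH 53 | [-4, -41, -4, 53]
7 | SWAP | [-4, -41, 53, -4]
8 | MUL | [-4, -41, -212]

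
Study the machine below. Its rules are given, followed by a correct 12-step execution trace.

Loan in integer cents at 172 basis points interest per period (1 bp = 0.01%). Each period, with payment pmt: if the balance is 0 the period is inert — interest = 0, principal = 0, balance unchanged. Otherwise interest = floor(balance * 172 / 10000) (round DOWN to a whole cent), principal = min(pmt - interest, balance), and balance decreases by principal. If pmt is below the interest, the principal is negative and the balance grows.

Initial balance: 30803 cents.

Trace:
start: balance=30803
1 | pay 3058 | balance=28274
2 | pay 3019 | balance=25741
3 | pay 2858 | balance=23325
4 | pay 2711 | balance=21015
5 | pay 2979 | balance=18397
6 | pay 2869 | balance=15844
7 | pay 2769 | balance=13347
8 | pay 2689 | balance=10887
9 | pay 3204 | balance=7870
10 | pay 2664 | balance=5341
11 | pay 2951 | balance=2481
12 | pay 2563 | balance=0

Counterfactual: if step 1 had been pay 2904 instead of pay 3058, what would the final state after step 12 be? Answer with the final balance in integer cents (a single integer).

145

(re-executing from step 1 with the substitution; state before step 1: balance=30803)
1 | pay 2904 | balance=28428
2 | pay 3019 | balance=25897
3 | pay 2858 | balance=23484
4 | pay 2711 | balance=21176
5 | pay 2979 | balance=18561
6 | pay 2869 | balance=16011
7 | pay 2769 | balance=13517
8 | pay 2689 | balance=11060
9 | pay 3204 | balance=8046
10 | pay 2664 | balance=5520
11 | pay 2951 | balance=2663
12 | pay 2563 | balance=145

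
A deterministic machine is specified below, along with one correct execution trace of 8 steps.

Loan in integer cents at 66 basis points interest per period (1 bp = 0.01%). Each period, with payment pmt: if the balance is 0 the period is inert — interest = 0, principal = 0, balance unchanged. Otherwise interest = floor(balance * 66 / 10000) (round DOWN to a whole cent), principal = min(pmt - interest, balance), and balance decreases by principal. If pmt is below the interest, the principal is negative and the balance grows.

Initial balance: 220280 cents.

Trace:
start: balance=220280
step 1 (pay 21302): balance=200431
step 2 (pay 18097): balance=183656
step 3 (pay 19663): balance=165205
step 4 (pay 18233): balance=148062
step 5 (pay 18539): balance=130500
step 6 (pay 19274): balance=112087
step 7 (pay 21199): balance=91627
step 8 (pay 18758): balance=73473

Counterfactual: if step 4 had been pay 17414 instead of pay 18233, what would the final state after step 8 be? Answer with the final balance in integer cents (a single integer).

74314

(re-executing from step 4 with the substitution; state before step 4: balance=165205)
step 4 (pay 17414): balance=148881
step 5 (pay 18539): balance=131324
step 6 (pay 19274): balance=112916
step 7 (pay 21199): balance=92462
step 8 (pay 18758): balance=74314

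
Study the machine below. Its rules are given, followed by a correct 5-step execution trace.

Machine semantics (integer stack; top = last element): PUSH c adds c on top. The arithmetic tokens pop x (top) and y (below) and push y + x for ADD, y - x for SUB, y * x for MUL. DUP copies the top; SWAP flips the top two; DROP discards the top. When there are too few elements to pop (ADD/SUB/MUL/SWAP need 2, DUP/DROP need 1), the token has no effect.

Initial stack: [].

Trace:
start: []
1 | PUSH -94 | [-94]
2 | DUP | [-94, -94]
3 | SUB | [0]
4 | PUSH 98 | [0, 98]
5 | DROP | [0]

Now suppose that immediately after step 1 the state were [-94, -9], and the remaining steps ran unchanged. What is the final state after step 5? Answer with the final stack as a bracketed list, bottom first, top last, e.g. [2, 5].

state after step 1 := [-94, -9]
2 | DUP | [-94, -9, -9]
3 | SUB | [-94, 0]
4 | PUSH 98 | [-94, 0, 98]
5 | DROP | [-94, 0]

[-94, 0]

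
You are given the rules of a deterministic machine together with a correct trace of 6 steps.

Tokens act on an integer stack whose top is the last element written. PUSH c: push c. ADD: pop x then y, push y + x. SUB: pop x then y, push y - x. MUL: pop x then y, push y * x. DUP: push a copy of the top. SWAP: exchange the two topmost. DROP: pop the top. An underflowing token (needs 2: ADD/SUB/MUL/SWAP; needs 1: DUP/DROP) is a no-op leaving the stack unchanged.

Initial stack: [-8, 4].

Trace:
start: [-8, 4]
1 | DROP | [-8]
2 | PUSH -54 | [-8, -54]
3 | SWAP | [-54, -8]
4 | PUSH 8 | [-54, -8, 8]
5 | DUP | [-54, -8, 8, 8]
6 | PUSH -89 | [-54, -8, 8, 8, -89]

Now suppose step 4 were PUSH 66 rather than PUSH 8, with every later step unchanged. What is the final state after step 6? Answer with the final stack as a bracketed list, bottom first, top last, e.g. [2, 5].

[-54, -8, 66, 66, -89]

(re-executing from step 4 with the substitution; state before step 4: [-54, -8])
4 | PUSH 66 | [-54, -8, 66]
5 | DUP | [-54, -8, 66, 66]
6 | PUSH -89 | [-54, -8, 66, 66, -89]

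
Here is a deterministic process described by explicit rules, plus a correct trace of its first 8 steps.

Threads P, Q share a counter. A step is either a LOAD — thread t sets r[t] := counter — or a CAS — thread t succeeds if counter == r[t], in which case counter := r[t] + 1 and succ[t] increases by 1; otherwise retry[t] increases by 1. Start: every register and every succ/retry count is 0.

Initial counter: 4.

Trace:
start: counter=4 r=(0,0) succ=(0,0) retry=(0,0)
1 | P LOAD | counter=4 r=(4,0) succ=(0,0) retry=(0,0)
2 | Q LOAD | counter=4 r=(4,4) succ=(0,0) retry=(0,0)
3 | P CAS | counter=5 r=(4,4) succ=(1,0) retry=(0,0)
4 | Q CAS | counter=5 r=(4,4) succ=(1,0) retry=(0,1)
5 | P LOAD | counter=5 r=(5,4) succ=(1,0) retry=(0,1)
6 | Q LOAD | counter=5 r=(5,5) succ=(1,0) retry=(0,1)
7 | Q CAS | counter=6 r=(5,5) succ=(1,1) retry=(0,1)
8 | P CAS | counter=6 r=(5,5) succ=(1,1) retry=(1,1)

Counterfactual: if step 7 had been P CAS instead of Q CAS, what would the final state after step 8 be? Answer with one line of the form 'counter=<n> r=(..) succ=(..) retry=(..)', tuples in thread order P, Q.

(re-executing from step 7 with the substitution; state before step 7: counter=5 r=(5,5) succ=(1,0) retry=(0,1))
7 | P CAS | counter=6 r=(5,5) succ=(2,0) retry=(0,1)
8 | P CAS | counter=6 r=(5,5) succ=(2,0) retry=(1,1)

counter=6 r=(5,5) succ=(2,0) retry=(1,1)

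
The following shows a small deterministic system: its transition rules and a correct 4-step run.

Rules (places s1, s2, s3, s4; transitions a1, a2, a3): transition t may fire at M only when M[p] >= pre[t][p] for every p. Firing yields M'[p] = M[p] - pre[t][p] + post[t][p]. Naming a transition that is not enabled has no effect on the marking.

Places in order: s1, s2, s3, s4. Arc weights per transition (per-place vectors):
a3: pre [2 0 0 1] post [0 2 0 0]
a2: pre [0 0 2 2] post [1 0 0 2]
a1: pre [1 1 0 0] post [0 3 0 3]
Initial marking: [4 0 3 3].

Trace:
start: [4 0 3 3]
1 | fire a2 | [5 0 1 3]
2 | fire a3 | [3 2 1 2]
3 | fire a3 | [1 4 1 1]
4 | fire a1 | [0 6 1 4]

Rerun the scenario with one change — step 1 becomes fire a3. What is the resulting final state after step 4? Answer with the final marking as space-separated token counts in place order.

(re-executing from step 1 with the substitution; state before step 1: [4 0 3 3])
1 | fire a3 | [2 2 3 2]
2 | fire a3 | [0 4 3 1]
3 | fire a3 | [0 4 3 1]
4 | fire a1 | [0 4 3 1]

0 4 3 1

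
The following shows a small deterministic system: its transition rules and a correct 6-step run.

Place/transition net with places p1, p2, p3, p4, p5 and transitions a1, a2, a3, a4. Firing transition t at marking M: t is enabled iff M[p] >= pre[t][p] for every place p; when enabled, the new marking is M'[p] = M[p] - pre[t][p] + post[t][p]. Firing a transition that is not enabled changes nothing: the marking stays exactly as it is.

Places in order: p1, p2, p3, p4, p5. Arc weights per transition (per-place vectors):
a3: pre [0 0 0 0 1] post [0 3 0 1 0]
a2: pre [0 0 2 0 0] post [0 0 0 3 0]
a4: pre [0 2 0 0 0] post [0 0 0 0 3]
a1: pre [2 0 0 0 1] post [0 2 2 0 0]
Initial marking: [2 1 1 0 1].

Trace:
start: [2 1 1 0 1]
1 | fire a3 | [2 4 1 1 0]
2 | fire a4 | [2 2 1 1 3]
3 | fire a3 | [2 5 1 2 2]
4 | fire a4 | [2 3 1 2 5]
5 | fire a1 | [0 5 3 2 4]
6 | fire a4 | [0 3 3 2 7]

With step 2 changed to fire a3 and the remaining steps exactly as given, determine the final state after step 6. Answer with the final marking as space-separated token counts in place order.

0 2 3 1 5

(re-executing from step 2 with the substitution; state before step 2: [2 4 1 1 0])
2 | fire a3 | [2 4 1 1 0]
3 | fire a3 | [2 4 1 1 0]
4 | fire a4 | [2 2 1 1 3]
5 | fire a1 | [0 4 3 1 2]
6 | fire a4 | [0 2 3 1 5]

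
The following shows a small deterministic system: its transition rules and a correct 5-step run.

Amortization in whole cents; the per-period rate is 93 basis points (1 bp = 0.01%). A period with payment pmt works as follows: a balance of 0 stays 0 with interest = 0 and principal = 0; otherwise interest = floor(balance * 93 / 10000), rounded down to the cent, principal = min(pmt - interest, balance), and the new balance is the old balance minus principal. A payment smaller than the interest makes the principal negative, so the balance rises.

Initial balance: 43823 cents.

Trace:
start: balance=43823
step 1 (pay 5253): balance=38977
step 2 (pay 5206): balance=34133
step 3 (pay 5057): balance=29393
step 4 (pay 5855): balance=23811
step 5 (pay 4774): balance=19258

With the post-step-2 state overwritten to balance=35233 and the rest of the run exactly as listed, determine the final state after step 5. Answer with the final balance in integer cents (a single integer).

state after step 2 := balance=35233
step 3 (pay 5057): balance=30503
step 4 (pay 5855): balance=24931
step 5 (pay 4774): balance=20388

20388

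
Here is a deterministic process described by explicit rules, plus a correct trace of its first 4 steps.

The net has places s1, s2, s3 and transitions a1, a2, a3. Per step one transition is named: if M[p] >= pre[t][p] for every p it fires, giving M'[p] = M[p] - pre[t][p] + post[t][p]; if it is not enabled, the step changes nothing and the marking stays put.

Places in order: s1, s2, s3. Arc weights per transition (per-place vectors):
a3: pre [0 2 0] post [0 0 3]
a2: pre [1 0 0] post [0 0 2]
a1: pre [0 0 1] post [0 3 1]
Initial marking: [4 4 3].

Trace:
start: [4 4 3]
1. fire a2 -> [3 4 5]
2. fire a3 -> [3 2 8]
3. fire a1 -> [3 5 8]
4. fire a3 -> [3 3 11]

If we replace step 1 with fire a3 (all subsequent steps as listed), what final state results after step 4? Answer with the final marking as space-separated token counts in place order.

(re-executing from step 1 with the substitution; state before step 1: [4 4 3])
1. fire a3 -> [4 2 6]
2. fire a3 -> [4 0 9]
3. fire a1 -> [4 3 9]
4. fire a3 -> [4 1 12]

4 1 12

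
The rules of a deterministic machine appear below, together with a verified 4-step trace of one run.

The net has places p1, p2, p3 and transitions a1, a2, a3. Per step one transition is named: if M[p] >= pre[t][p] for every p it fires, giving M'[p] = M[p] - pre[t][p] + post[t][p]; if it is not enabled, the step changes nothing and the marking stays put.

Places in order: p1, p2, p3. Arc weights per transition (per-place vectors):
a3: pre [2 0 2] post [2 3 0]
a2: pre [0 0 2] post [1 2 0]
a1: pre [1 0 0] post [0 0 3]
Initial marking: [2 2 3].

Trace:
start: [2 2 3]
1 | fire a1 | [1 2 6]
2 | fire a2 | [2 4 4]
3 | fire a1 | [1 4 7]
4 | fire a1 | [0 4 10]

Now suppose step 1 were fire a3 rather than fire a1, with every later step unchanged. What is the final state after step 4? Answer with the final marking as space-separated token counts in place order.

(re-executing from step 1 with the substitution; state before step 1: [2 2 3])
1 | fire a3 | [2 5 1]
2 | fire a2 | [2 5 1]
3 | fire a1 | [1 5 4]
4 | fire a1 | [0 5 7]

0 5 7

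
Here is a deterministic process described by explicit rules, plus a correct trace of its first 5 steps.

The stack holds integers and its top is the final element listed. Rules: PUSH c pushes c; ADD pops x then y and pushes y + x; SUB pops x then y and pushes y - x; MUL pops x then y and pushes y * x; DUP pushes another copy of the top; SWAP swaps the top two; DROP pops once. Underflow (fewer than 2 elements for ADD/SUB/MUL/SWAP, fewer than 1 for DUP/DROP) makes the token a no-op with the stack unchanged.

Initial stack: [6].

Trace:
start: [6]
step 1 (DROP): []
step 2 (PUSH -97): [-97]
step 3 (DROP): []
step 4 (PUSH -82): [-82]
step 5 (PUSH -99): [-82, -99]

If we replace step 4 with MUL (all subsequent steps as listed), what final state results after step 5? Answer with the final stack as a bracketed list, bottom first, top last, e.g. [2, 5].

[-99]

(re-executing from step 4 with the substitution; state before step 4: [])
step 4 (MUL): []
step 5 (PUSH -99): [-99]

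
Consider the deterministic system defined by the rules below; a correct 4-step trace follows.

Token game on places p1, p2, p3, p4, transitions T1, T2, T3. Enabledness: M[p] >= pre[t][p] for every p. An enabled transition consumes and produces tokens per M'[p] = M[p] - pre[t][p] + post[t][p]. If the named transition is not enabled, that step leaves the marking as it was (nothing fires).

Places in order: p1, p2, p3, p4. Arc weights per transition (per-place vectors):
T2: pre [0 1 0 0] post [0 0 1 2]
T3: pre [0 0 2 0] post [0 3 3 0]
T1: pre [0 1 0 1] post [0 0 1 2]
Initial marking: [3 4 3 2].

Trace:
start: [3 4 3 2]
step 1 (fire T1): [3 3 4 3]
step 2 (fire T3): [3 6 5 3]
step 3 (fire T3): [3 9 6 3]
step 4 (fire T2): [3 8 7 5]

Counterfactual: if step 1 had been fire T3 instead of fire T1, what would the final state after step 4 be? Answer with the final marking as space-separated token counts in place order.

3 12 7 4

(re-executing from step 1 with the substitution; state before step 1: [3 4 3 2])
step 1 (fire T3): [3 7 4 2]
step 2 (fire T3): [3 10 5 2]
step 3 (fire T3): [3 13 6 2]
step 4 (fire T2): [3 12 7 4]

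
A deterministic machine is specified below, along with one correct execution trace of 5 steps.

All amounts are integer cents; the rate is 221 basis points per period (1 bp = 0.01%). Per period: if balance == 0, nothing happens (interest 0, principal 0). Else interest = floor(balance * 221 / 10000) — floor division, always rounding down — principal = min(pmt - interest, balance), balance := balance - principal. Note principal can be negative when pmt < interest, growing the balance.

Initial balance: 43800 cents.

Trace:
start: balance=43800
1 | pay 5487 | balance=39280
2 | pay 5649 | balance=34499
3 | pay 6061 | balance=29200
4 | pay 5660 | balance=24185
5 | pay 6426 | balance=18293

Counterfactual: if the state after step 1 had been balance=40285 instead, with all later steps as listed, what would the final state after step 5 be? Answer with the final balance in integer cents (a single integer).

19390

state after step 1 := balance=40285
2 | pay 5649 | balance=35526
3 | pay 6061 | balance=30250
4 | pay 5660 | balance=25258
5 | pay 6426 | balance=19390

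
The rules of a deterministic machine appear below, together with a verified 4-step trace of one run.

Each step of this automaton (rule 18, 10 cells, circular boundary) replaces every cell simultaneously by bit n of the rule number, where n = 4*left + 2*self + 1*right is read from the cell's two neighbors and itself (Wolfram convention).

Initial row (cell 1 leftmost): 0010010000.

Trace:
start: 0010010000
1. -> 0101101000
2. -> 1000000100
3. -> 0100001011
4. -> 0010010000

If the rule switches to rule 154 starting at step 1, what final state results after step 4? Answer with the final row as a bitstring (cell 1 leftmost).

0100000010

(re-executing steps 1..4 under rule 154; state before step 1: 0010010000)
1. -> 0101101000
2. -> 1001000100
3. -> 0110101011
4. -> 0100000010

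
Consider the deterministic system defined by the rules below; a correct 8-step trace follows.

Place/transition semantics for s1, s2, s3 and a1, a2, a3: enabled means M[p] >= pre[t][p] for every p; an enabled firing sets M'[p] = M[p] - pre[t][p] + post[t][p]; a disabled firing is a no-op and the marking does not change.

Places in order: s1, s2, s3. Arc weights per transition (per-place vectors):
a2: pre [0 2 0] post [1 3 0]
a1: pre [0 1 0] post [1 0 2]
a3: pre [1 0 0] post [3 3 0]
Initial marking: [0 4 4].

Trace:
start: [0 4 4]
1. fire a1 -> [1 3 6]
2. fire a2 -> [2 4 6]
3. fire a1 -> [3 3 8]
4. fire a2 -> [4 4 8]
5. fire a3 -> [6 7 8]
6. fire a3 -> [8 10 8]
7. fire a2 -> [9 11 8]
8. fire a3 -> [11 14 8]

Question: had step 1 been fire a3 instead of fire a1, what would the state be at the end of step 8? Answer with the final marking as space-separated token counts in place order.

10 15 6

(re-executing from step 1 with the substitution; state before step 1: [0 4 4])
1. fire a3 -> [0 4 4]
2. fire a2 -> [1 5 4]
3. fire a1 -> [2 4 6]
4. fire a2 -> [3 5 6]
5. fire a3 -> [5 8 6]
6. fire a3 -> [7 11 6]
7. fire a2 -> [8 12 6]
8. fire a3 -> [10 15 6]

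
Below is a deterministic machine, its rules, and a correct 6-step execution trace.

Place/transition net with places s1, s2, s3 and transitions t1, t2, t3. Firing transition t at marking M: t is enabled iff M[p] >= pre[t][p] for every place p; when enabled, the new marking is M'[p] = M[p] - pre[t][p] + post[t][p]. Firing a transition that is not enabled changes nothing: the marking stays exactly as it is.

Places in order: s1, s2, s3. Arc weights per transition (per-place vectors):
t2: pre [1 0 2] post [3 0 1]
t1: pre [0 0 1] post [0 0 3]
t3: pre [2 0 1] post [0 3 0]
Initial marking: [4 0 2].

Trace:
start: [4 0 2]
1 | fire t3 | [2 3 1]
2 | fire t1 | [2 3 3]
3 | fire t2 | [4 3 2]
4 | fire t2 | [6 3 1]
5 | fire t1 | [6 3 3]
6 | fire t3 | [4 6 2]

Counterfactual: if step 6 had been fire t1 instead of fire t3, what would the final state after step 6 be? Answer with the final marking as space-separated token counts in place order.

(re-executing from step 6 with the substitution; state before step 6: [6 3 3])
6 | fire t1 | [6 3 5]

6 3 5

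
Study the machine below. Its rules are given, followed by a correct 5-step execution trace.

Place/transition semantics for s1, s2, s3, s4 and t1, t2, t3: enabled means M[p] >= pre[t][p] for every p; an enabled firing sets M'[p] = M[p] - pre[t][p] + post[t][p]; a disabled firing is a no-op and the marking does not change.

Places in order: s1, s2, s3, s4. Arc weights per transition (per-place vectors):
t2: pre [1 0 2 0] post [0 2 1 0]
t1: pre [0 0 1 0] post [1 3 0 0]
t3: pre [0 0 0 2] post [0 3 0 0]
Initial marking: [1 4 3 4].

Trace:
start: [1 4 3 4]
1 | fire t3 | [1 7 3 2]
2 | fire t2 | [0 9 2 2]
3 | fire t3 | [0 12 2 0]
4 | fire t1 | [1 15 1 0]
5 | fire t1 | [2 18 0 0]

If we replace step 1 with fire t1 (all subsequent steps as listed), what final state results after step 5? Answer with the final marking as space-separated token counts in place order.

2 15 0 2

(re-executing from step 1 with the substitution; state before step 1: [1 4 3 4])
1 | fire t1 | [2 7 2 4]
2 | fire t2 | [1 9 1 4]
3 | fire t3 | [1 12 1 2]
4 | fire t1 | [2 15 0 2]
5 | fire t1 | [2 15 0 2]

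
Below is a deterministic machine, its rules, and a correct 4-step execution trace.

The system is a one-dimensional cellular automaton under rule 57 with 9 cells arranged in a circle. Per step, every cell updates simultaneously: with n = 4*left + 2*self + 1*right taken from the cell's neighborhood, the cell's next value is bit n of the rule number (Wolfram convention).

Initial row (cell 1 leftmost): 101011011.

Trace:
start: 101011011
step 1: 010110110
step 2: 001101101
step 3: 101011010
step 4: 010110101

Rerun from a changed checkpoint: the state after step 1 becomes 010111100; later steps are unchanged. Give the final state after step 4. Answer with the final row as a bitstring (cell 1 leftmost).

010110101

state after step 1 := 010111100
step 2: 001100011
step 3: 101011010
step 4: 010110101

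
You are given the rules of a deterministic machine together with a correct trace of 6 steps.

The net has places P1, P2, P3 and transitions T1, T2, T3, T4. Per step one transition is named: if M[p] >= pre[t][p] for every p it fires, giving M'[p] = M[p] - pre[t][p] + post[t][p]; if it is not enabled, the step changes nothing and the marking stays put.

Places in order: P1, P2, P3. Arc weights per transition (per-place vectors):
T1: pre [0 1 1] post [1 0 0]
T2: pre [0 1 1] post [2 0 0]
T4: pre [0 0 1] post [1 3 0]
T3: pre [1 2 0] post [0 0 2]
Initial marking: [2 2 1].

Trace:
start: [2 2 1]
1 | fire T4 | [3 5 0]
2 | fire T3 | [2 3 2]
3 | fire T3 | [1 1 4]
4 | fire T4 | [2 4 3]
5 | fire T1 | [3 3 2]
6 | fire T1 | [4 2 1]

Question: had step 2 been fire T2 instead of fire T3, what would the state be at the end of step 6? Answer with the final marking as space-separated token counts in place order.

(re-executing from step 2 with the substitution; state before step 2: [3 5 0])
2 | fire T2 | [3 5 0]
3 | fire T3 | [2 3 2]
4 | fire T4 | [3 6 1]
5 | fire T1 | [4 5 0]
6 | fire T1 | [4 5 0]

4 5 0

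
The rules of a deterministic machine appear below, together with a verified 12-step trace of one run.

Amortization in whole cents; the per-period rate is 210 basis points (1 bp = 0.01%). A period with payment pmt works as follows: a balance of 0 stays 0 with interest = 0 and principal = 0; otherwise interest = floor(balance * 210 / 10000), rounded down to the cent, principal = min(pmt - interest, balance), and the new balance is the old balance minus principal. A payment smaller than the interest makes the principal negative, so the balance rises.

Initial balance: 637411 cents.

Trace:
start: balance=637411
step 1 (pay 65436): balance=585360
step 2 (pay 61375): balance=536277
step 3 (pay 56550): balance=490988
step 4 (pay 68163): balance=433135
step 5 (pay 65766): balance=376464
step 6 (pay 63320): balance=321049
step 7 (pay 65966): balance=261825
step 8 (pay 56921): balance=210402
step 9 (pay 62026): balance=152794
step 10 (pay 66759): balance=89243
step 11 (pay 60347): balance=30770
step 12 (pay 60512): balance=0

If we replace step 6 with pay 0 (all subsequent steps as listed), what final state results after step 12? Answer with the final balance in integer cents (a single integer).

42631

(re-executing from step 6 with the substitution; state before step 6: balance=376464)
step 6 (pay 0): balance=384369
step 7 (pay 65966): balance=326474
step 8 (pay 56921): balance=276408
step 9 (pay 62026): balance=220186
step 10 (pay 66759): balance=158050
step 11 (pay 60347): balance=101022
step 12 (pay 60512): balance=42631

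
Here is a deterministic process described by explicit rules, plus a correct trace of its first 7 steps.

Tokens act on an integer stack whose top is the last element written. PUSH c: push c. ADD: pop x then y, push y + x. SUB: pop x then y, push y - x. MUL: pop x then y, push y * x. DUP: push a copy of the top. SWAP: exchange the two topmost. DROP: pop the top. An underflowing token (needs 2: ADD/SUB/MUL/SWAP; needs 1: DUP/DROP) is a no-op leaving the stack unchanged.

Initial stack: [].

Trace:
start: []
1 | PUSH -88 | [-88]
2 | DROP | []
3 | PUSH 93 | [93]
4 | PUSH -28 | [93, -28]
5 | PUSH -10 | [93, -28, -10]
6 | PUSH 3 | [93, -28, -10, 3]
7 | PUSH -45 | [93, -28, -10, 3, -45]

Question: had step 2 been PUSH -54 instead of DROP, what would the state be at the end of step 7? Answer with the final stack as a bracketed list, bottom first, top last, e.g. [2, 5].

[-88, -54, 93, -28, -10, 3, -45]

(re-executing from step 2 with the substitution; state before step 2: [-88])
2 | PUSH -54 | [-88, -54]
3 | PUSH 93 | [-88, -54, 93]
4 | PUSH -28 | [-88, -54, 93, -28]
5 | PUSH -10 | [-88, -54, 93, -28, -10]
6 | PUSH 3 | [-88, -54, 93, -28, -10, 3]
7 | PUSH -45 | [-88, -54, 93, -28, -10, 3, -45]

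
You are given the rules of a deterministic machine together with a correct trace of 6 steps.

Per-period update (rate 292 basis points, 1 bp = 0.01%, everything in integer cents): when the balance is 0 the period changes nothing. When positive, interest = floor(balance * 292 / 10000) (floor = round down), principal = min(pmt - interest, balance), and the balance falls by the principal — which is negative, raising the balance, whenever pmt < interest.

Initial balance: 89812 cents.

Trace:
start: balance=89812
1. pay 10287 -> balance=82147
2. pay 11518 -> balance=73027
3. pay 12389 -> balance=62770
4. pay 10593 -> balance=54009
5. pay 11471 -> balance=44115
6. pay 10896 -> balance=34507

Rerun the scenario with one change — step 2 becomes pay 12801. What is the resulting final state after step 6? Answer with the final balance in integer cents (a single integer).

33067

(re-executing from step 2 with the substitution; state before step 2: balance=82147)
2. pay 12801 -> balance=71744
3. pay 12389 -> balance=61449
4. pay 10593 -> balance=52650
5. pay 11471 -> balance=42716
6. pay 10896 -> balance=33067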